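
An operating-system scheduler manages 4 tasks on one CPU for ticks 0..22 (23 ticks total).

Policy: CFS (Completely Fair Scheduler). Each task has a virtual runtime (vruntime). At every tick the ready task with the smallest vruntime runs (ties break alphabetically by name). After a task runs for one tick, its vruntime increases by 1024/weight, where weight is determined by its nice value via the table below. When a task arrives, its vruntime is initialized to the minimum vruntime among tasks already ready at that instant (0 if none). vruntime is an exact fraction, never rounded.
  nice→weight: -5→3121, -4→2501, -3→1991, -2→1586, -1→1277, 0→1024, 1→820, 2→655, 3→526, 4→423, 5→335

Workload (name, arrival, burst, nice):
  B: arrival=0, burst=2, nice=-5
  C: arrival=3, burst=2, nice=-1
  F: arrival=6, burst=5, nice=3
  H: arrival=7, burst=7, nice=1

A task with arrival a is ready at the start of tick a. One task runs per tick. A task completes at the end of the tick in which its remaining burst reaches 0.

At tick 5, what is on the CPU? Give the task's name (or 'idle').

t=0: vr[B=0] → run B
t=1: vr[B=1024/3121] → run B
t=2: (idle)
t=3: vr[C=0] → run C
t=4: vr[C=1024/1277] → run C
t=5: (idle)
t=6: vr[F=0] → run F
t=7: vr[F=512/263 H=512/263] → run F
t=8: vr[F=1024/263 H=512/263] → run H
t=9: vr[F=1024/263 H=172288/53915] → run H
t=10: vr[F=1024/263 H=239616/53915] → run F
t=11: vr[F=1536/263 H=239616/53915] → run H
t=12: vr[F=1536/263 H=306944/53915] → run H
t=13: vr[F=1536/263 H=374272/53915] → run F
t=14: vr[F=2048/263 H=374272/53915] → run H
t=15: vr[F=2048/263 H=88320/10783] → run F
t=16: vr[H=88320/10783] → run H
t=17: vr[H=508928/53915] → run H
t=18: (idle)
t=19: (idle)
t=20: (idle)
t=21: (idle)
t=22: (idle)

running at tick 5 = idle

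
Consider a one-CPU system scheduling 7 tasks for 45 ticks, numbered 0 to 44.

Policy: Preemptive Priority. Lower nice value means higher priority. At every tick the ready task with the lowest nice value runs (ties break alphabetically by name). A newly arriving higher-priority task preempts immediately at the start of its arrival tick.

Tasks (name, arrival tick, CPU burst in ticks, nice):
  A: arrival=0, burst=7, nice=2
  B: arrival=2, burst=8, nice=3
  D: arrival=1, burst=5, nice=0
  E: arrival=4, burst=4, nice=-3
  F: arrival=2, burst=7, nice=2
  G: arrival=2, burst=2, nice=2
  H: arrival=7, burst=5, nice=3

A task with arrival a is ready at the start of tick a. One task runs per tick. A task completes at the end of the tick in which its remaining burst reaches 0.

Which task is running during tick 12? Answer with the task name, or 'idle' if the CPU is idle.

t=0: ready={A} → run A
t=1: ready={A,D} → run D
t=2: ready={A,B,D,F,G} → run D
t=3: ready={A,B,D,F,G} → run D
t=4: ready={A,B,D,E,F,G} → run E
t=5: ready={A,B,D,E,F,G} → run E
t=6: ready={A,B,D,E,F,G} → run E
t=7: ready={A,B,D,E,F,G,H} → run E
t=8: ready={A,B,D,F,G,H} → run D
t=9: ready={A,B,D,F,G,H} → run D
t=10: ready={A,B,F,G,H} → run A
t=11: ready={A,B,F,G,H} → run A
t=12: ready={A,B,F,G,H} → run A
t=13: ready={A,B,F,G,H} → run A
t=14: ready={A,B,F,G,H} → run A
t=15: ready={A,B,F,G,H} → run A
t=16: ready={B,F,G,H} → run F
t=17: ready={B,F,G,H} → run F
t=18: ready={B,F,G,H} → run F
t=19: ready={B,F,G,H} → run F
t=20: ready={B,F,G,H} → run F
t=21: ready={B,F,G,H} → run F
t=22: ready={B,F,G,H} → run F
t=23: ready={B,G,H} → run G
t=24: ready={B,G,H} → run G
t=25: ready={B,H} → run B
t=26: ready={B,H} → run B
t=27: ready={B,H} → run B
t=28: ready={B,H} → run B
t=29: ready={B,H} → run B
t=30: ready={B,H} → run B
t=31: ready={B,H} → run B
t=32: ready={B,H} → run B
t=33: ready={H} → run H
t=34: ready={H} → run H
t=35: ready={H} → run H
t=36: ready={H} → run H
t=37: ready={H} → run H
t=38: (idle)
t=39: (idle)
t=40: (idle)
t=41: (idle)
t=42: (idle)
t=43: (idle)
t=44: (idle)

running at tick 12 = A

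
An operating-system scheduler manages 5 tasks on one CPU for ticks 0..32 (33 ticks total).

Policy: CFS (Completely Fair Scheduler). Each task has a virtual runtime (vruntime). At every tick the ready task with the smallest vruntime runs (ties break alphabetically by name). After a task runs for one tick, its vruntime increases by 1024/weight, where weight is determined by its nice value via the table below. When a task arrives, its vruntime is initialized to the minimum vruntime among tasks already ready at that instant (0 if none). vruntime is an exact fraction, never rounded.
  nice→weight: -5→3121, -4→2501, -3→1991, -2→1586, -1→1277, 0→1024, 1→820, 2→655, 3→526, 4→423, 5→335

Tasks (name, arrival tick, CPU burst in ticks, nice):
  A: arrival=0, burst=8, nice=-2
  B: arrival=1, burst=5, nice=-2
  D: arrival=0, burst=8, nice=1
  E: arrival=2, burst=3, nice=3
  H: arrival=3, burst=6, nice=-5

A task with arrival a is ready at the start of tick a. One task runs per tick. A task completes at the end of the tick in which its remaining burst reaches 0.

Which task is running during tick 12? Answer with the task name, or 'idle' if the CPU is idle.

running at tick 12 = B

t=0: vr[A=0 D=0] → run A
t=1: vr[A=512/793 B=0 D=0] → run B
t=2: vr[A=512/793 B=512/793 D=0 E=0] → run D
t=3: vr[A=512/793 B=512/793 D=256/205 E=0 H=0] → run E
t=4: vr[A=512/793 B=512/793 D=256/205 E=512/263 H=0] → run H
t=5: vr[A=512/793 B=512/793 D=256/205 E=512/263 H=1024/3121] → run H
t=6: vr[A=512/793 B=512/793 D=256/205 E=512/263 H=2048/3121] → run A
t=7: vr[A=1024/793 B=512/793 D=256/205 E=512/263 H=2048/3121] → run B
t=8: vr[A=1024/793 B=1024/793 D=256/205 E=512/263 H=2048/3121] → run H
t=9: vr[A=1024/793 B=1024/793 D=256/205 E=512/263 H=3072/3121] → run H
t=10: vr[A=1024/793 B=1024/793 D=256/205 E=512/263 H=4096/3121] → run D
t=11: vr[A=1024/793 B=1024/793 D=512/205 E=512/263 H=4096/3121] → run A
t=12: vr[A=1536/793 B=1024/793 D=512/205 E=512/263 H=4096/3121] → run B
t=13: vr[A=1536/793 B=1536/793 D=512/205 E=512/263 H=4096/3121] → run H
t=14: vr[A=1536/793 B=1536/793 D=512/205 E=512/263 H=5120/3121] → run H
t=15: vr[A=1536/793 B=1536/793 D=512/205 E=512/263] → run A
t=16: vr[A=2048/793 B=1536/793 D=512/205 E=512/263] → run B
t=17: vr[A=2048/793 B=2048/793 D=512/205 E=512/263] → run E
t=18: vr[A=2048/793 B=2048/793 D=512/205 E=1024/263] → run D
t=19: vr[A=2048/793 B=2048/793 D=768/205 E=1024/263] → run A
t=20: vr[A=2560/793 B=2048/793 D=768/205 E=1024/263] → run B
t=21: vr[A=2560/793 D=768/205 E=1024/263] → run A
t=22: vr[A=3072/793 D=768/205 E=1024/263] → run D
t=23: vr[A=3072/793 D=1024/205 E=1024/263] → run A
t=24: vr[A=3584/793 D=1024/205 E=1024/263] → run E
t=25: vr[A=3584/793 D=1024/205] → run A
t=26: vr[D=1024/205] → run D
t=27: vr[D=256/41] → run D
t=28: vr[D=1536/205] → run D
t=29: vr[D=1792/205] → run D
t=30: (idle)
t=31: (idle)
t=32: (idle)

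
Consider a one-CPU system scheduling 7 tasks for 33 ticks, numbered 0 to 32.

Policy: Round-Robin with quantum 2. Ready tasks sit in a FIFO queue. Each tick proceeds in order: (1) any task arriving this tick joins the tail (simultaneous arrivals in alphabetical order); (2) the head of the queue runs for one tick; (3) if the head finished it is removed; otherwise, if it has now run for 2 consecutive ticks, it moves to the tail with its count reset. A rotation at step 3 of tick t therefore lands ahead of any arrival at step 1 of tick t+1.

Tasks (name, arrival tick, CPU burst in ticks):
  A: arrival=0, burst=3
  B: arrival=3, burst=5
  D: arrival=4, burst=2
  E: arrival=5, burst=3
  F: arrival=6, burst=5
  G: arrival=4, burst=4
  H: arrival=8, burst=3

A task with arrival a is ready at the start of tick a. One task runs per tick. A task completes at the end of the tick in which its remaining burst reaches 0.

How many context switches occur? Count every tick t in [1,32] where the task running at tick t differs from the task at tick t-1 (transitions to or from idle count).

t=0: queue=[A] q_used=0 → run A
t=1: queue=[A] q_used=1 → run A
t=2: queue=[A] q_used=0 → run A
t=3: queue=[B] q_used=0 → run B
t=4: queue=[B,D,G] q_used=1 → run B
t=5: queue=[D,G,B,E] q_used=0 → run D
t=6: queue=[D,G,B,E,F] q_used=1 → run D
t=7: queue=[G,B,E,F] q_used=0 → run G
t=8: queue=[G,B,E,F,H] q_used=1 → run G
t=9: queue=[B,E,F,H,G] q_used=0 → run B
t=10: queue=[B,E,F,H,G] q_used=1 → run B
t=11: queue=[E,F,H,G,B] q_used=0 → run E
t=12: queue=[E,F,H,G,B] q_used=1 → run E
t=13: queue=[F,H,G,B,E] q_used=0 → run F
t=14: queue=[F,H,G,B,E] q_used=1 → run F
t=15: queue=[H,G,B,E,F] q_used=0 → run H
t=16: queue=[H,G,B,E,F] q_used=1 → run H
t=17: queue=[G,B,E,F,H] q_used=0 → run G
t=18: queue=[G,B,E,F,H] q_used=1 → run G
t=19: queue=[B,E,F,H] q_used=0 → run B
t=20: queue=[E,F,H] q_used=0 → run E
t=21: queue=[F,H] q_used=0 → run F
t=22: queue=[F,H] q_used=1 → run F
t=23: queue=[H,F] q_used=0 → run H
t=24: queue=[F] q_used=0 → run F
t=25: (idle)
t=26: (idle)
t=27: (idle)
t=28: (idle)
t=29: (idle)
t=30: (idle)
t=31: (idle)
t=32: (idle)

context switches = 14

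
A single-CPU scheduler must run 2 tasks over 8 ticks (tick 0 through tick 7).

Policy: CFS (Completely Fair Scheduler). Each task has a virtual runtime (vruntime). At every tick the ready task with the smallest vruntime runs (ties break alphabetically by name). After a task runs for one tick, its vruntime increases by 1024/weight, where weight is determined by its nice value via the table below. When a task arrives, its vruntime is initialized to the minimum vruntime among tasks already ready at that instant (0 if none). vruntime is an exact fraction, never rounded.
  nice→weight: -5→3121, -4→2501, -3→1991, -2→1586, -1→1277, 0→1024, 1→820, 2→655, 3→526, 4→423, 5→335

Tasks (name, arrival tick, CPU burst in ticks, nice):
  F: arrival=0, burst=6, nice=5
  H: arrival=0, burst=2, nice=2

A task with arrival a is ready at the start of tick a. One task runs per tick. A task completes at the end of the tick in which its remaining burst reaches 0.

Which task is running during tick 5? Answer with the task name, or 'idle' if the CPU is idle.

running at tick 5 = F

t=0: vr[F=0 H=0] → run F
t=1: vr[F=1024/335 H=0] → run H
t=2: vr[F=1024/335 H=1024/655] → run H
t=3: vr[F=1024/335] → run F
t=4: vr[F=2048/335] → run F
t=5: vr[F=3072/335] → run F
t=6: vr[F=4096/335] → run F
t=7: vr[F=1024/67] → run F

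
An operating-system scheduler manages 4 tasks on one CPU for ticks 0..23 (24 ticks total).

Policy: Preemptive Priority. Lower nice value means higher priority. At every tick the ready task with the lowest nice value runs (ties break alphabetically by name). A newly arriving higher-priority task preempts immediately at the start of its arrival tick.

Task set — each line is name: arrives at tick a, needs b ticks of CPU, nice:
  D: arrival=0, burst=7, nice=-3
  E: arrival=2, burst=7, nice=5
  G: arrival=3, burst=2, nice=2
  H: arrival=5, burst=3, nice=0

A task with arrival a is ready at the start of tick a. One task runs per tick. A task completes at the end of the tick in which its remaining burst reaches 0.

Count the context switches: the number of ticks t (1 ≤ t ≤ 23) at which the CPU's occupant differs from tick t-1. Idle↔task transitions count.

context switches = 4

t=0: ready={D} → run D
t=1: ready={D} → run D
t=2: ready={D,E} → run D
t=3: ready={D,E,G} → run D
t=4: ready={D,E,G} → run D
t=5: ready={D,E,G,H} → run D
t=6: ready={D,E,G,H} → run D
t=7: ready={E,G,H} → run H
t=8: ready={E,G,H} → run H
t=9: ready={E,G,H} → run H
t=10: ready={E,G} → run G
t=11: ready={E,G} → run G
t=12: ready={E} → run E
t=13: ready={E} → run E
t=14: ready={E} → run E
t=15: ready={E} → run E
t=16: ready={E} → run E
t=17: ready={E} → run E
t=18: ready={E} → run E
t=19: (idle)
t=20: (idle)
t=21: (idle)
t=22: (idle)
t=23: (idle)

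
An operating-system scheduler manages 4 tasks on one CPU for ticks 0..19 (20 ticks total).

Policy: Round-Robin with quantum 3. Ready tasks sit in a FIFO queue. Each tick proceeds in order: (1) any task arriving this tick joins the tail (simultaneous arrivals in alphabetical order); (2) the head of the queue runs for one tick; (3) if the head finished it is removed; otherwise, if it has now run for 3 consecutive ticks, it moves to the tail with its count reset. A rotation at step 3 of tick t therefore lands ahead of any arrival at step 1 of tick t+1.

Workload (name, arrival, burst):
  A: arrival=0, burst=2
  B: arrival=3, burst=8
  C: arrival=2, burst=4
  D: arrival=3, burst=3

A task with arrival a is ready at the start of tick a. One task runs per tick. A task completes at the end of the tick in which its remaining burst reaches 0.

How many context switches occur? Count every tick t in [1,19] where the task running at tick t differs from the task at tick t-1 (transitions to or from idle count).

t=0: queue=[A] q_used=0 → run A
t=1: queue=[A] q_used=1 → run A
t=2: queue=[C] q_used=0 → run C
t=3: queue=[C,B,D] q_used=1 → run C
t=4: queue=[C,B,D] q_used=2 → run C
t=5: queue=[B,D,C] q_used=0 → run B
t=6: queue=[B,D,C] q_used=1 → run B
t=7: queue=[B,D,C] q_used=2 → run B
t=8: queue=[D,C,B] q_used=0 → run D
t=9: queue=[D,C,B] q_used=1 → run D
t=10: queue=[D,C,B] q_used=2 → run D
t=11: queue=[C,B] q_used=0 → run C
t=12: queue=[B] q_used=0 → run B
t=13: queue=[B] q_used=1 → run B
t=14: queue=[B] q_used=2 → run B
t=15: queue=[B] q_used=0 → run B
t=16: queue=[B] q_used=1 → run B
t=17: (idle)
t=18: (idle)
t=19: (idle)

context switches = 6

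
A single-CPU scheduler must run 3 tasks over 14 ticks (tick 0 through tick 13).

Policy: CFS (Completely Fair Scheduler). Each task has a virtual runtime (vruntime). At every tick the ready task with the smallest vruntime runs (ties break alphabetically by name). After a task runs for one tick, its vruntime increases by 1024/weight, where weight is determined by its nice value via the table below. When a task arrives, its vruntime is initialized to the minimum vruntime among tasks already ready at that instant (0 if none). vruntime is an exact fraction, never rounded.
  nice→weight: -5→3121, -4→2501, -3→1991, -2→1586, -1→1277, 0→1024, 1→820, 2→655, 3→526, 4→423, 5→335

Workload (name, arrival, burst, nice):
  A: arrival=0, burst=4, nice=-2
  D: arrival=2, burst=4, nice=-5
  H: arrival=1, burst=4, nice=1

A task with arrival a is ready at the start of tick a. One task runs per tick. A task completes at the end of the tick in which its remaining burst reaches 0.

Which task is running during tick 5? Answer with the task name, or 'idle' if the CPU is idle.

running at tick 5 = A

t=0: vr[A=0] → run A
t=1: vr[A=512/793 H=512/793] → run A
t=2: vr[A=1024/793 D=512/793 H=512/793] → run D
t=3: vr[A=1024/793 D=2409984/2474953 H=512/793] → run H
t=4: vr[A=1024/793 D=2409984/2474953 H=307968/162565] → run D
t=5: vr[A=1024/793 D=3222016/2474953 H=307968/162565] → run A
t=6: vr[A=1536/793 D=3222016/2474953 H=307968/162565] → run D
t=7: vr[A=1536/793 D=4034048/2474953 H=307968/162565] → run D
t=8: vr[A=1536/793 H=307968/162565] → run H
t=9: vr[A=1536/793 H=510976/162565] → run A
t=10: vr[H=510976/162565] → run H
t=11: vr[H=713984/162565] → run H
t=12: (idle)
t=13: (idle)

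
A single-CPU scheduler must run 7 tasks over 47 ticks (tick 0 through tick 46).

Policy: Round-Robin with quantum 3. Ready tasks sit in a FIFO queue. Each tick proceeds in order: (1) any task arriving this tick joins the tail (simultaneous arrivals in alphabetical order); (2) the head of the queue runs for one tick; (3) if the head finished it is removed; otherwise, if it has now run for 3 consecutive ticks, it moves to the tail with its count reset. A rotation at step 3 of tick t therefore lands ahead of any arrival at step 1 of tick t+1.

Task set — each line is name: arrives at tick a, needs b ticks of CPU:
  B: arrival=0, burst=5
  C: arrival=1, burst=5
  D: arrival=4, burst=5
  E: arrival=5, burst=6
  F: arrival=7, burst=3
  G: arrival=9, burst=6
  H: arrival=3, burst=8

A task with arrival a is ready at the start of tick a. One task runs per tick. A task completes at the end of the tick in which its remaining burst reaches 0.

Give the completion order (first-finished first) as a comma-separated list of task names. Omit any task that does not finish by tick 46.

completion order = B, C, F, D, E, G, H

t=0: queue=[B] q_used=0 → run B
t=1: queue=[B,C] q_used=1 → run B
t=2: queue=[B,C] q_used=2 → run B
t=3: queue=[C,B,H] q_used=0 → run C
t=4: queue=[C,B,H,D] q_used=1 → run C
t=5: queue=[C,B,H,D,E] q_used=2 → run C
t=6: queue=[B,H,D,E,C] q_used=0 → run B
t=7: queue=[B,H,D,E,C,F] q_used=1 → run B
t=8: queue=[H,D,E,C,F] q_used=0 → run H
t=9: queue=[H,D,E,C,F,G] q_used=1 → run H
t=10: queue=[H,D,E,C,F,G] q_used=2 → run H
t=11: queue=[D,E,C,F,G,H] q_used=0 → run D
t=12: queue=[D,E,C,F,G,H] q_used=1 → run D
t=13: queue=[D,E,C,F,G,H] q_used=2 → run D
t=14: queue=[E,C,F,G,H,D] q_used=0 → run E
t=15: queue=[E,C,F,G,H,D] q_used=1 → run E
t=16: queue=[E,C,F,G,H,D] q_used=2 → run E
t=17: queue=[C,F,G,H,D,E] q_used=0 → run C
t=18: queue=[C,F,G,H,D,E] q_used=1 → run C
t=19: queue=[F,G,H,D,E] q_used=0 → run F
t=20: queue=[F,G,H,D,E] q_used=1 → run F
t=21: queue=[F,G,H,D,E] q_used=2 → run F
t=22: queue=[G,H,D,E] q_used=0 → run G
t=23: queue=[G,H,D,E] q_used=1 → run G
t=24: queue=[G,H,D,E] q_used=2 → run G
t=25: queue=[H,D,E,G] q_used=0 → run H
t=26: queue=[H,D,E,G] q_used=1 → run H
t=27: queue=[H,D,E,G] q_used=2 → run H
t=28: queue=[D,E,G,H] q_used=0 → run D
t=29: queue=[D,E,G,H] q_used=1 → run D
t=30: queue=[E,G,H] q_used=0 → run E
t=31: queue=[E,G,H] q_used=1 → run E
t=32: queue=[E,G,H] q_used=2 → run E
t=33: queue=[G,H] q_used=0 → run G
t=34: queue=[G,H] q_used=1 → run G
t=35: queue=[G,H] q_used=2 → run G
t=36: queue=[H] q_used=0 → run H
t=37: queue=[H] q_used=1 → run H
t=38: (idle)
t=39: (idle)
t=40: (idle)
t=41: (idle)
t=42: (idle)
t=43: (idle)
t=44: (idle)
t=45: (idle)
t=46: (idle)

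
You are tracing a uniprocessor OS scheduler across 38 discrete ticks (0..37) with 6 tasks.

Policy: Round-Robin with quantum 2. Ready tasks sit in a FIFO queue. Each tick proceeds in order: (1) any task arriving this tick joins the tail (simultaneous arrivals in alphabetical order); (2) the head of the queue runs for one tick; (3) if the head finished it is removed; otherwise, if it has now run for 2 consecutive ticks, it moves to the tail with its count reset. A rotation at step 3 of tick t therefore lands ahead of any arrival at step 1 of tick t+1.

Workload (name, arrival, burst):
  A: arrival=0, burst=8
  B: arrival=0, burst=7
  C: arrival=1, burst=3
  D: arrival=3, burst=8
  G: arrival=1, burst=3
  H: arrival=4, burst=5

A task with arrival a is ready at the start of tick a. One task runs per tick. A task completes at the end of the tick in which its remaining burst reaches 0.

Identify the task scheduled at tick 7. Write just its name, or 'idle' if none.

running at tick 7 = G

t=0: queue=[A,B] q_used=0 → run A
t=1: queue=[A,B,C,G] q_used=1 → run A
t=2: queue=[B,C,G,A] q_used=0 → run B
t=3: queue=[B,C,G,A,D] q_used=1 → run B
t=4: queue=[C,G,A,D,B,H] q_used=0 → run C
t=5: queue=[C,G,A,D,B,H] q_used=1 → run C
t=6: queue=[G,A,D,B,H,C] q_used=0 → run G
t=7: queue=[G,A,D,B,H,C] q_used=1 → run G
t=8: queue=[A,D,B,H,C,G] q_used=0 → run A
t=9: queue=[A,D,B,H,C,G] q_used=1 → run A
t=10: queue=[D,B,H,C,G,A] q_used=0 → run D
t=11: queue=[D,B,H,C,G,A] q_used=1 → run D
t=12: queue=[B,H,C,G,A,D] q_used=0 → run B
t=13: queue=[B,H,C,G,A,D] q_used=1 → run B
t=14: queue=[H,C,G,A,D,B] q_used=0 → run H
t=15: queue=[H,C,G,A,D,B] q_used=1 → run H
t=16: queue=[C,G,A,D,B,H] q_used=0 → run C
t=17: queue=[G,A,D,B,H] q_used=0 → run G
t=18: queue=[A,D,B,H] q_used=0 → run A
t=19: queue=[A,D,B,H] q_used=1 → run A
t=20: queue=[D,B,H,A] q_used=0 → run D
t=21: queue=[D,B,H,A] q_used=1 → run D
t=22: queue=[B,H,A,D] q_used=0 → run B
t=23: queue=[B,H,A,D] q_used=1 → run B
t=24: queue=[H,A,D,B] q_used=0 → run H
t=25: queue=[H,A,D,B] q_used=1 → run H
t=26: queue=[A,D,B,H] q_used=0 → run A
t=27: queue=[A,D,B,H] q_used=1 → run A
t=28: queue=[D,B,H] q_used=0 → run D
t=29: queue=[D,B,H] q_used=1 → run D
t=30: queue=[B,H,D] q_used=0 → run B
t=31: queue=[H,D] q_used=0 → run H
t=32: queue=[D] q_used=0 → run D
t=33: queue=[D] q_used=1 → run D
t=34: (idle)
t=35: (idle)
t=36: (idle)
t=37: (idle)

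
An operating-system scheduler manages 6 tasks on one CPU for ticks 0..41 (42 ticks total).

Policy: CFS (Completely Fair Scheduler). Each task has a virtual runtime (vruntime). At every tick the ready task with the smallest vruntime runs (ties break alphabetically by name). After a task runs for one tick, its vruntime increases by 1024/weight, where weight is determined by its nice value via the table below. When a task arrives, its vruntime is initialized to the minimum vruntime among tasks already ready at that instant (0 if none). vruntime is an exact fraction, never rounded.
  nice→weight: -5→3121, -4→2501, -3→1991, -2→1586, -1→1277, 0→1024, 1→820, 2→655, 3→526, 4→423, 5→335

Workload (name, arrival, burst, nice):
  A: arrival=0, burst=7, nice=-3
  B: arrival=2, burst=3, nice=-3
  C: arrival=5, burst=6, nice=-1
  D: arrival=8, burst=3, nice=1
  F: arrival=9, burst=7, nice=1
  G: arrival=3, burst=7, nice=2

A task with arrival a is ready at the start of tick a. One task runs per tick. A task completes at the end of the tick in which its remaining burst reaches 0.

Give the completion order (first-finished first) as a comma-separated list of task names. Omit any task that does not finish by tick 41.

completion order = B, A, D, C, F, G

t=0: vr[A=0] → run A
t=1: vr[A=1024/1991] → run A
t=2: vr[A=2048/1991 B=2048/1991] → run A
t=3: vr[A=3072/1991 B=2048/1991 G=2048/1991] → run B
t=4: vr[A=3072/1991 B=3072/1991 G=2048/1991] → run G
t=5: vr[A=3072/1991 B=3072/1991 C=3072/1991 G=3380224/1304105] → run A
t=6: vr[A=4096/1991 B=3072/1991 C=3072/1991 G=3380224/1304105] → run B
t=7: vr[A=4096/1991 B=4096/1991 C=3072/1991 G=3380224/1304105] → run C
t=8: vr[A=4096/1991 B=4096/1991 C=5961728/2542507 D=4096/1991 G=3380224/1304105] → run A
t=9: vr[A=5120/1991 B=4096/1991 C=5961728/2542507 D=4096/1991 F=4096/1991 G=3380224/1304105] → run B
t=10: vr[A=5120/1991 C=5961728/2542507 D=4096/1991 F=4096/1991 G=3380224/1304105] → run D
t=11: vr[A=5120/1991 C=5961728/2542507 D=1349376/408155 F=4096/1991 G=3380224/1304105] → run F
t=12: vr[A=5120/1991 C=5961728/2542507 D=1349376/408155 F=1349376/408155 G=3380224/1304105] → run C
t=13: vr[A=5120/1991 C=8000512/2542507 D=1349376/408155 F=1349376/408155 G=3380224/1304105] → run A
t=14: vr[A=6144/1991 C=8000512/2542507 D=1349376/408155 F=1349376/408155 G=3380224/1304105] → run G
t=15: vr[A=6144/1991 C=8000512/2542507 D=1349376/408155 F=1349376/408155 G=5419008/1304105] → run A
t=16: vr[C=8000512/2542507 D=1349376/408155 F=1349376/408155 G=5419008/1304105] → run C
t=17: vr[C=10039296/2542507 D=1349376/408155 F=1349376/408155 G=5419008/1304105] → run D
t=18: vr[C=10039296/2542507 D=1859072/408155 F=1349376/408155 G=5419008/1304105] → run F
t=19: vr[C=10039296/2542507 D=1859072/408155 F=1859072/408155 G=5419008/1304105] → run C
t=20: vr[C=12078080/2542507 D=1859072/408155 F=1859072/408155 G=5419008/1304105] → run G
t=21: vr[C=12078080/2542507 D=1859072/408155 F=1859072/408155 G=7457792/1304105] → run D
t=22: vr[C=12078080/2542507 F=1859072/408155 G=7457792/1304105] → run F
t=23: vr[C=12078080/2542507 F=2368768/408155 G=7457792/1304105] → run C
t=24: vr[C=14116864/2542507 F=2368768/408155 G=7457792/1304105] → run C
t=25: vr[F=2368768/408155 G=7457792/1304105] → run G
t=26: vr[F=2368768/408155 G=9496576/1304105] → run F
t=27: vr[F=2878464/408155 G=9496576/1304105] → run F
t=28: vr[F=677632/81631 G=9496576/1304105] → run G
t=29: vr[F=677632/81631 G=2307072/260821] → run F
t=30: vr[F=3897856/408155 G=2307072/260821] → run G
t=31: vr[F=3897856/408155 G=13574144/1304105] → run F
t=32: vr[G=13574144/1304105] → run G
t=33: (idle)
t=34: (idle)
t=35: (idle)
t=36: (idle)
t=37: (idle)
t=38: (idle)
t=39: (idle)
t=40: (idle)
t=41: (idle)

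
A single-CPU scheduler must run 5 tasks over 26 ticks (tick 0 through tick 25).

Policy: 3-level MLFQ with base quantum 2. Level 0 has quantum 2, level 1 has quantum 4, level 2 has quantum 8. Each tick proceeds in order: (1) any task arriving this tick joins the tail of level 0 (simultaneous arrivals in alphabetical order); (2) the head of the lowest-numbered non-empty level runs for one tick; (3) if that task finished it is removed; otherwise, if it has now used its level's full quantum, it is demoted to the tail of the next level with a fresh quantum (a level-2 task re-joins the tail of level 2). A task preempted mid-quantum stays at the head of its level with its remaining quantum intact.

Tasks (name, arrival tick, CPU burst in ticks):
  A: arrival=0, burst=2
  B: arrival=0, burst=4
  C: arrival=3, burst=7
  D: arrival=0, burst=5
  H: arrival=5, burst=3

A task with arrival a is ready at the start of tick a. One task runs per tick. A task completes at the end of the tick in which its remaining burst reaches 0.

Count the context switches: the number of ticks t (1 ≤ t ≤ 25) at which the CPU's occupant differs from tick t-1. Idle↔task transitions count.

t=0: L0/L1/L2 = ABD/-/- → run A
t=1: L0/L1/L2 = ABD/-/- → run A
t=2: L0/L1/L2 = BD/-/- → run B
t=3: L0/L1/L2 = BDC/-/- → run B
t=4: L0/L1/L2 = DC/B/- → run D
t=5: L0/L1/L2 = DCH/B/- → run D
t=6: L0/L1/L2 = CH/BD/- → run C
t=7: L0/L1/L2 = CH/BD/- → run C
t=8: L0/L1/L2 = H/BDC/- → run H
t=9: L0/L1/L2 = H/BDC/- → run H
t=10: L0/L1/L2 = -/BDCH/- → run B
t=11: L0/L1/L2 = -/BDCH/- → run B
t=12: L0/L1/L2 = -/DCH/- → run D
t=13: L0/L1/L2 = -/DCH/- → run D
t=14: L0/L1/L2 = -/DCH/- → run D
t=15: L0/L1/L2 = -/CH/- → run C
t=16: L0/L1/L2 = -/CH/- → run C
t=17: L0/L1/L2 = -/CH/- → run C
t=18: L0/L1/L2 = -/CH/- → run C
t=19: L0/L1/L2 = -/H/C → run H
t=20: L0/L1/L2 = -/-/C → run C
t=21: (idle)
t=22: (idle)
t=23: (idle)
t=24: (idle)
t=25: (idle)

context switches = 10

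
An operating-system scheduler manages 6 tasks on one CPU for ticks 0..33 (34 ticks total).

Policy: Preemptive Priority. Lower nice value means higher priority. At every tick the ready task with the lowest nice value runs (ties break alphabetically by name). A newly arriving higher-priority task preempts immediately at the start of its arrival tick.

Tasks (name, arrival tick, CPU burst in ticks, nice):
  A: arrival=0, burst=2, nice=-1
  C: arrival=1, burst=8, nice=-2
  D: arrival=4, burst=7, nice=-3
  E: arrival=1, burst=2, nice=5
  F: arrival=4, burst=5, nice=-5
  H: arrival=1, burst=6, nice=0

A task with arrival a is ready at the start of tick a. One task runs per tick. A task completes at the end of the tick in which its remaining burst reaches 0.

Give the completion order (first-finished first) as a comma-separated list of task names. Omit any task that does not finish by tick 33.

completion order = F, D, C, A, H, E

t=0: ready={A} → run A
t=1: ready={A,C,E,H} → run C
t=2: ready={A,C,E,H} → run C
t=3: ready={A,C,E,H} → run C
t=4: ready={A,C,D,E,F,H} → run F
t=5: ready={A,C,D,E,F,H} → run F
t=6: ready={A,C,D,E,F,H} → run F
t=7: ready={A,C,D,E,F,H} → run F
t=8: ready={A,C,D,E,F,H} → run F
t=9: ready={A,C,D,E,H} → run D
t=10: ready={A,C,D,E,H} → run D
t=11: ready={A,C,D,E,H} → run D
t=12: ready={A,C,D,E,H} → run D
t=13: ready={A,C,D,E,H} → run D
t=14: ready={A,C,D,E,H} → run D
t=15: ready={A,C,D,E,H} → run D
t=16: ready={A,C,E,H} → run C
t=17: ready={A,C,E,H} → run C
t=18: ready={A,C,E,H} → run C
t=19: ready={A,C,E,H} → run C
t=20: ready={A,C,E,H} → run C
t=21: ready={A,E,H} → run A
t=22: ready={E,H} → run H
t=23: ready={E,H} → run H
t=24: ready={E,H} → run H
t=25: ready={E,H} → run H
t=26: ready={E,H} → run H
t=27: ready={E,H} → run H
t=28: ready={E} → run E
t=29: ready={E} → run E
t=30: (idle)
t=31: (idle)
t=32: (idle)
t=33: (idle)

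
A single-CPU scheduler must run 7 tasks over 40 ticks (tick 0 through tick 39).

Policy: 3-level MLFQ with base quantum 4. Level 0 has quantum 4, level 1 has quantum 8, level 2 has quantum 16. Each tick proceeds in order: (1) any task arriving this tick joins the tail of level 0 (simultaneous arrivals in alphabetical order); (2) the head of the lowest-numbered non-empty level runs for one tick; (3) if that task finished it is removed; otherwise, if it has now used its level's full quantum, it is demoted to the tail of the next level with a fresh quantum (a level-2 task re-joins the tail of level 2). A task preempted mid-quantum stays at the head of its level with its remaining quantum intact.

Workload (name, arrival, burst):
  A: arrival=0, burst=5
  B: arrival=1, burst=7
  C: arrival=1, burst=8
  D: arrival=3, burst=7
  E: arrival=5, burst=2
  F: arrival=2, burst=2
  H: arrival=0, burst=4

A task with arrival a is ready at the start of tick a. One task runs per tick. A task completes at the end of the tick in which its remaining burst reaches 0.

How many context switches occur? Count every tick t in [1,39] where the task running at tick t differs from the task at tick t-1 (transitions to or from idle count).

t=0: L0/L1/L2 = AH/-/- → run A
t=1: L0/L1/L2 = AHBC/-/- → run A
t=2: L0/L1/L2 = AHBCF/-/- → run A
t=3: L0/L1/L2 = AHBCFD/-/- → run A
t=4: L0/L1/L2 = HBCFD/A/- → run H
t=5: L0/L1/L2 = HBCFDE/A/- → run H
t=6: L0/L1/L2 = HBCFDE/A/- → run H
t=7: L0/L1/L2 = HBCFDE/A/- → run H
t=8: L0/L1/L2 = BCFDE/A/- → run B
t=9: L0/L1/L2 = BCFDE/A/- → run B
t=10: L0/L1/L2 = BCFDE/A/- → run B
t=11: L0/L1/L2 = BCFDE/A/- → run B
t=12: L0/L1/L2 = CFDE/AB/- → run C
t=13: L0/L1/L2 = CFDE/AB/- → run C
t=14: L0/L1/L2 = CFDE/AB/- → run C
t=15: L0/L1/L2 = CFDE/AB/- → run C
t=16: L0/L1/L2 = FDE/ABC/- → run F
t=17: L0/L1/L2 = FDE/ABC/- → run F
t=18: L0/L1/L2 = DE/ABC/- → run D
t=19: L0/L1/L2 = DE/ABC/- → run D
t=20: L0/L1/L2 = DE/ABC/- → run D
t=21: L0/L1/L2 = DE/ABC/- → run D
t=22: L0/L1/L2 = E/ABCD/- → run E
t=23: L0/L1/L2 = E/ABCD/- → run E
t=24: L0/L1/L2 = -/ABCD/- → run A
t=25: L0/L1/L2 = -/BCD/- → run B
t=26: L0/L1/L2 = -/BCD/- → run B
t=27: L0/L1/L2 = -/BCD/- → run B
t=28: L0/L1/L2 = -/CD/- → run C
t=29: L0/L1/L2 = -/CD/- → run C
t=30: L0/L1/L2 = -/CD/- → run C
t=31: L0/L1/L2 = -/CD/- → run C
t=32: L0/L1/L2 = -/D/- → run D
t=33: L0/L1/L2 = -/D/- → run D
t=34: L0/L1/L2 = -/D/- → run D
t=35: (idle)
t=36: (idle)
t=37: (idle)
t=38: (idle)
t=39: (idle)

context switches = 11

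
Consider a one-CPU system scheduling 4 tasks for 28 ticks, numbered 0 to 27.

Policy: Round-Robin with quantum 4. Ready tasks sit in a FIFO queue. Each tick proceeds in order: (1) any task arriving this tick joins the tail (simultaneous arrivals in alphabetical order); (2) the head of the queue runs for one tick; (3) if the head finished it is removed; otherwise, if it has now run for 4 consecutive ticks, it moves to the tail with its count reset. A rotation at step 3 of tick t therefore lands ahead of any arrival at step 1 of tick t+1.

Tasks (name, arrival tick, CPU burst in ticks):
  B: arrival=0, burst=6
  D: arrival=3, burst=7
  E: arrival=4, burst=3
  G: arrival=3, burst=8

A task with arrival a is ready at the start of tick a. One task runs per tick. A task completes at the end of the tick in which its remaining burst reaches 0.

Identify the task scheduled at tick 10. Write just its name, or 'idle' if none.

t=0: queue=[B] q_used=0 → run B
t=1: queue=[B] q_used=1 → run B
t=2: queue=[B] q_used=2 → run B
t=3: queue=[B,D,G] q_used=3 → run B
t=4: queue=[D,G,B,E] q_used=0 → run D
t=5: queue=[D,G,B,E] q_used=1 → run D
t=6: queue=[D,G,B,E] q_used=2 → run D
t=7: queue=[D,G,B,E] q_used=3 → run D
t=8: queue=[G,B,E,D] q_used=0 → run G
t=9: queue=[G,B,E,D] q_used=1 → run G
t=10: queue=[G,B,E,D] q_used=2 → run G
t=11: queue=[G,B,E,D] q_used=3 → run G
t=12: queue=[B,E,D,G] q_used=0 → run B
t=13: queue=[B,E,D,G] q_used=1 → run B
t=14: queue=[E,D,G] q_used=0 → run E
t=15: queue=[E,D,G] q_used=1 → run E
t=16: queue=[E,D,G] q_used=2 → run E
t=17: queue=[D,G] q_used=0 → run D
t=18: queue=[D,G] q_used=1 → run D
t=19: queue=[D,G] q_used=2 → run D
t=20: queue=[G] q_used=0 → run G
t=21: queue=[G] q_used=1 → run G
t=22: queue=[G] q_used=2 → run G
t=23: queue=[G] q_used=3 → run G
t=24: (idle)
t=25: (idle)
t=26: (idle)
t=27: (idle)

running at tick 10 = G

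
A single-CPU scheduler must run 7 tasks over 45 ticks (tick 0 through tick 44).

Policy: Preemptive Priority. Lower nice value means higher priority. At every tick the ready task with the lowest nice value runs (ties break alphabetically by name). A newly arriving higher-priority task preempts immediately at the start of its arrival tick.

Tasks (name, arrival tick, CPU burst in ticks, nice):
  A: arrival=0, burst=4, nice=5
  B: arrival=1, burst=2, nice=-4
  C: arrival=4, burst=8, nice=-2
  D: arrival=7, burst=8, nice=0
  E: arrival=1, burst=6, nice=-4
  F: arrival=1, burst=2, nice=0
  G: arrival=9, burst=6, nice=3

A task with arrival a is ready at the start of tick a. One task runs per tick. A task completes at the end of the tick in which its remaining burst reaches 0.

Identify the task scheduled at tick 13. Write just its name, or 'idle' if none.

t=0: ready={A} → run A
t=1: ready={A,B,E,F} → run B
t=2: ready={A,B,E,F} → run B
t=3: ready={A,E,F} → run E
t=4: ready={A,C,E,F} → run E
t=5: ready={A,C,E,F} → run E
t=6: ready={A,C,E,F} → run E
t=7: ready={A,C,D,E,F} → run E
t=8: ready={A,C,D,E,F} → run E
t=9: ready={A,C,D,F,G} → run C
t=10: ready={A,C,D,F,G} → run C
t=11: ready={A,C,D,F,G} → run C
t=12: ready={A,C,D,F,G} → run C
t=13: ready={A,C,D,F,G} → run C
t=14: ready={A,C,D,F,G} → run C
t=15: ready={A,C,D,F,G} → run C
t=16: ready={A,C,D,F,G} → run C
t=17: ready={A,D,F,G} → run D
t=18: ready={A,D,F,G} → run D
t=19: ready={A,D,F,G} → run D
t=20: ready={A,D,F,G} → run D
t=21: ready={A,D,F,G} → run D
t=22: ready={A,D,F,G} → run D
t=23: ready={A,D,F,G} → run D
t=24: ready={A,D,F,G} → run D
t=25: ready={A,F,G} → run F
t=26: ready={A,F,G} → run F
t=27: ready={A,G} → run G
t=28: ready={A,G} → run G
t=29: ready={A,G} → run G
t=30: ready={A,G} → run G
t=31: ready={A,G} → run G
t=32: ready={A,G} → run G
t=33: ready={A} → run A
t=34: ready={A} → run A
t=35: ready={A} → run A
t=36: (idle)
t=37: (idle)
t=38: (idle)
t=39: (idle)
t=40: (idle)
t=41: (idle)
t=42: (idle)
t=43: (idle)
t=44: (idle)

running at tick 13 = C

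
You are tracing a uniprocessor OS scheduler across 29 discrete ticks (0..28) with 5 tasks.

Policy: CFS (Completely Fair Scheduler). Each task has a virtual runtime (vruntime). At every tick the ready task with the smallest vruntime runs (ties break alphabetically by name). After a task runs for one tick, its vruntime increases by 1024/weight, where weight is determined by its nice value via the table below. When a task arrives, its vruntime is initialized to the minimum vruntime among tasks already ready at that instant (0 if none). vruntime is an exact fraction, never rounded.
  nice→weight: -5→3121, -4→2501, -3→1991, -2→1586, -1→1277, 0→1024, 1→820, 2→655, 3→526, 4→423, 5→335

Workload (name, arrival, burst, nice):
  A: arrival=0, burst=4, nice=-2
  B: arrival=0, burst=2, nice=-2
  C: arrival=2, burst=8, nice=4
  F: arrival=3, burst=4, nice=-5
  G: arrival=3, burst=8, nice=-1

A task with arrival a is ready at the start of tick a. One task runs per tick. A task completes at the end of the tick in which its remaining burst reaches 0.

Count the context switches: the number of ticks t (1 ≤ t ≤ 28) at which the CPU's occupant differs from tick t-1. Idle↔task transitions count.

t=0: vr[A=0 B=0] → run A
t=1: vr[A=512/793 B=0] → run B
t=2: vr[A=512/793 B=512/793 C=512/793] → run A
t=3: vr[A=1024/793 B=512/793 C=512/793 F=512/793 G=512/793] → run B
t=4: vr[A=1024/793 C=512/793 F=512/793 G=512/793] → run C
t=5: vr[A=1024/793 C=1028608/335439 F=512/793 G=512/793] → run F
t=6: vr[A=1024/793 C=1028608/335439 F=2409984/2474953 G=512/793] → run G
t=7: vr[A=1024/793 C=1028608/335439 F=2409984/2474953 G=1465856/1012661] → run F
t=8: vr[A=1024/793 C=1028608/335439 F=3222016/2474953 G=1465856/1012661] → run A
t=9: vr[A=1536/793 C=1028608/335439 F=3222016/2474953 G=1465856/1012661] → run F
t=10: vr[A=1536/793 C=1028608/335439 F=4034048/2474953 G=1465856/1012661] → run G
t=11: vr[A=1536/793 C=1028608/335439 F=4034048/2474953 G=2277888/1012661] → run F
t=12: vr[A=1536/793 C=1028608/335439 G=2277888/1012661] → run A
t=13: vr[C=1028608/335439 G=2277888/1012661] → run G
t=14: vr[C=1028608/335439 G=3089920/1012661] → run G
t=15: vr[C=1028608/335439 G=3901952/1012661] → run C
t=16: vr[C=1840640/335439 G=3901952/1012661] → run G
t=17: vr[C=1840640/335439 G=4713984/1012661] → run G
t=18: vr[C=1840640/335439 G=5526016/1012661] → run G
t=19: vr[C=1840640/335439 G=6338048/1012661] → run C
t=20: vr[C=884224/111813 G=6338048/1012661] → run G
t=21: vr[C=884224/111813] → run C
t=22: vr[C=3464704/335439] → run C
t=23: vr[C=4276736/335439] → run C
t=24: vr[C=1696256/111813] → run C
t=25: vr[C=5900800/335439] → run C
t=26: (idle)
t=27: (idle)
t=28: (idle)

context switches = 19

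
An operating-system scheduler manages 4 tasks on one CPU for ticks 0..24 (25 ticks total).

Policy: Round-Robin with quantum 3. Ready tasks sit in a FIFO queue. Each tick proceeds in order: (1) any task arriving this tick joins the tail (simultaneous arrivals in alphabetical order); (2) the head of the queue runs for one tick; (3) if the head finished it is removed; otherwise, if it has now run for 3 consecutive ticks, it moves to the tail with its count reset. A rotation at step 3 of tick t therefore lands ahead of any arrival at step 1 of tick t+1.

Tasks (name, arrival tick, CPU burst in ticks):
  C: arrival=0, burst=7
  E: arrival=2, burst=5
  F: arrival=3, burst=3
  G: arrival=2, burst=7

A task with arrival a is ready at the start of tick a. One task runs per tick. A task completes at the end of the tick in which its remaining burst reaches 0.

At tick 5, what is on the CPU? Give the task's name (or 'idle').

running at tick 5 = E

t=0: queue=[C] q_used=0 → run C
t=1: queue=[C] q_used=1 → run C
t=2: queue=[C,E,G] q_used=2 → run C
t=3: queue=[E,G,C,F] q_used=0 → run E
t=4: queue=[E,G,C,F] q_used=1 → run E
t=5: queue=[E,G,C,F] q_used=2 → run E
t=6: queue=[G,C,F,E] q_used=0 → run G
t=7: queue=[G,C,F,E] q_used=1 → run G
t=8: queue=[G,C,F,E] q_used=2 → run G
t=9: queue=[C,F,E,G] q_used=0 → run C
t=10: queue=[C,F,E,G] q_used=1 → run C
t=11: queue=[C,F,E,G] q_used=2 → run C
t=12: queue=[F,E,G,C] q_used=0 → run F
t=13: queue=[F,E,G,C] q_used=1 → run F
t=14: queue=[F,E,G,C] q_used=2 → run F
t=15: queue=[E,G,C] q_used=0 → run E
t=16: queue=[E,G,C] q_used=1 → run E
t=17: queue=[G,C] q_used=0 → run G
t=18: queue=[G,C] q_used=1 → run G
t=19: queue=[G,C] q_used=2 → run G
t=20: queue=[C,G] q_used=0 → run C
t=21: queue=[G] q_used=0 → run G
t=22: (idle)
t=23: (idle)
t=24: (idle)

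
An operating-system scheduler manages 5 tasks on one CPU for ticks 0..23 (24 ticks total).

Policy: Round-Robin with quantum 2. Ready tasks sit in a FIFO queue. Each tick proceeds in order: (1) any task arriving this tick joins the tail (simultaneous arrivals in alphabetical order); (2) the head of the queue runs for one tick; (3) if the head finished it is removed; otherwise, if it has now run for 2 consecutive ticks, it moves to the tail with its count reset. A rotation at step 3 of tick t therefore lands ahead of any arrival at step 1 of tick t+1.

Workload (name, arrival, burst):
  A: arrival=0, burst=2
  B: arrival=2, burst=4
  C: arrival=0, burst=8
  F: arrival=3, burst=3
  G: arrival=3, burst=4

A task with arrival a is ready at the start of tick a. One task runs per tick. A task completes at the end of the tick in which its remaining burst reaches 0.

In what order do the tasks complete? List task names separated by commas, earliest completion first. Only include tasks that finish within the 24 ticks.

completion order = A, B, F, G, C

t=0: queue=[A,C] q_used=0 → run A
t=1: queue=[A,C] q_used=1 → run A
t=2: queue=[C,B] q_used=0 → run C
t=3: queue=[C,B,F,G] q_used=1 → run C
t=4: queue=[B,F,G,C] q_used=0 → run B
t=5: queue=[B,F,G,C] q_used=1 → run B
t=6: queue=[F,G,C,B] q_used=0 → run F
t=7: queue=[F,G,C,B] q_used=1 → run F
t=8: queue=[G,C,B,F] q_used=0 → run G
t=9: queue=[G,C,B,F] q_used=1 → run G
t=10: queue=[C,B,F,G] q_used=0 → run C
t=11: queue=[C,B,F,G] q_used=1 → run C
t=12: queue=[B,F,G,C] q_used=0 → run B
t=13: queue=[B,F,G,C] q_used=1 → run B
t=14: queue=[F,G,C] q_used=0 → run F
t=15: queue=[G,C] q_used=0 → run G
t=16: queue=[G,C] q_used=1 → run G
t=17: queue=[C] q_used=0 → run C
t=18: queue=[C] q_used=1 → run C
t=19: queue=[C] q_used=0 → run C
t=20: queue=[C] q_used=1 → run C
t=21: (idle)
t=22: (idle)
t=23: (idle)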